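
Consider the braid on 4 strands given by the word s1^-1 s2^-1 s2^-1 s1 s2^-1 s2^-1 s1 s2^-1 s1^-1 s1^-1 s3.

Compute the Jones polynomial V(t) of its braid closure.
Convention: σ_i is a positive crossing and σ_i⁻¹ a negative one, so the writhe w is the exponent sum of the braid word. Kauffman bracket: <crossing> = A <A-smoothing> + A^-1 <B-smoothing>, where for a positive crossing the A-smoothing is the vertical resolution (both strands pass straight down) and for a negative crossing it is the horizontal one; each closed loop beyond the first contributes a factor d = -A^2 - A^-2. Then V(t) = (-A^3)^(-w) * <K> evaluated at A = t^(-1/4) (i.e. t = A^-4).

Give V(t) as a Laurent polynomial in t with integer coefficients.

The presented braid s1^-1 s2^-1 s2^-1 s1 s2^-1 s2^-1 s1 s2^-1 s1^-1 s1^-1 s3 on 4 strands reduces by inverse Markov moves (closure unchanged at each step):
  Destabilize: the word has the form β·s3 where s3 occurs only as the final letter (β ∈ B_3); drop it and the last strand → 3 strands.
Reduced to β = s1^-1 s2^-1 s2^-1 s1 s2^-1 s2^-1 s1 s2^-1 s1^-1 s1^-1 on 3 strands, 10 crossings.
Compute on β:
Braid: s1^-1 s2^-1 s2^-1 s1 s2^-1 s2^-1 s1 s2^-1 s1^-1 s1^-1 on 3 strands, 10 crossings.
Writhe w = (#positive) - (#negative) = 2 - 8 = -6.
Computing the Kauffman bracket via state sum. There are 2^10 = 1024 states.
Each crossing splits two ways (0=vertical, 1=horizontal). The state's weight is A^(#A-smoothings - #B-smoothings) * d^(loops - 1).
Tabulate the states by total A-exponent and number of loops L (A-exp: L × count):
  A^10: L=7 ×1
  A^8: L=6 ×10
  A^6: L=5 ×44, L=7 ×1
  A^4: L=4 ×110, L=6 ×10
  A^2: L=3 ×166, L=5 ×44
  A^0: L=2 ×144, L=4 ×106, L=6 ×2
  A^-2: L=1 ×57, L=3 ×140, L=5 ×13
  A^-4: L=2 ×91, L=4 ×28, L=6 ×1
  A^-6: L=1 ×16, L=3 ×26, L=5 ×3
  A^-8: L=2 ×7, L=4 ×3
  A^-10: L=3 ×1
Each group contributes A^e * Σ count * d^(L-1):
Powers of d = -A^2 - A^-2: d^2 = A^4 + 2 + A^-4; d^3 = -A^6 - 3*A^2 - 3*A^-2 - A^-6; d^4 = A^8 + 4*A^4 + 6 + 4*A^-4 + A^-8; d^5 = -A^10 - 5*A^6 - 10*A^2 - 10*A^-2 - 5*A^-6 - A^-10; d^6 = A^12 + 6*A^8 + 15*A^4 + 20 + 15*A^-4 + 6*A^-8 + A^-12.
  A^10 * (d^6) = A^22 + 6*A^18 + 15*A^14 + 20*A^10 + 15*A^6 + 6*A^2 + A^-2
  A^8 * (10*d^5) = -10*A^18 - 50*A^14 - 100*A^10 - 100*A^6 - 50*A^2 - 10*A^-2
  A^6 * (44*d^4 + d^6) = A^18 + 50*A^14 + 191*A^10 + 284*A^6 + 191*A^2 + 50*A^-2 + A^-6
  A^4 * (110*d^3 + 10*d^5) = -10*A^14 - 160*A^10 - 430*A^6 - 430*A^2 - 160*A^-2 - 10*A^-6
  A^2 * (166*d^2 + 44*d^4) = 44*A^10 + 342*A^6 + 596*A^2 + 342*A^-2 + 44*A^-6
  A^0 * (144*d + 106*d^3 + 2*d^5) = -2*A^10 - 116*A^6 - 482*A^2 - 482*A^-2 - 116*A^-6 - 2*A^-10
  A^-2 * (57 + 140*d^2 + 13*d^4) = 13*A^6 + 192*A^2 + 415*A^-2 + 192*A^-6 + 13*A^-10
  A^-4 * (91*d + 28*d^3 + d^5) = -A^6 - 33*A^2 - 185*A^-2 - 185*A^-6 - 33*A^-10 - A^-14
  A^-6 * (16 + 26*d^2 + 3*d^4) = 3*A^2 + 38*A^-2 + 86*A^-6 + 38*A^-10 + 3*A^-14
  A^-8 * (7*d + 3*d^3) = -3*A^-2 - 16*A^-6 - 16*A^-10 - 3*A^-14
  A^-10 * (d^2) = A^-6 + 2*A^-10 + A^-14
Summing the groups: <K> = A^22 - 3*A^18 + 5*A^14 - 7*A^10 + 7*A^6 - 7*A^2 + 6*A^-2 - 3*A^-6 + 2*A^-10
Normalise by the writhe: (-A^3)^(-w) = (-A^3)^(6) = A^18, so f(A) = A^18 * <K> = A^40 - 3*A^36 + 5*A^32 - 7*A^28 + 7*A^24 - 7*A^20 + 6*A^16 - 3*A^12 + 2*A^8.
Substitute A = t^(-1/4), i.e. A^e → t^(-e/4): V(t) = 2*t^-2 - 3*t^-3 + 6*t^-4 - 7*t^-5 + 7*t^-6 - 7*t^-7 + 5*t^-8 - 3*t^-9 + t^-10

Answer: 2*t^-2 - 3*t^-3 + 6*t^-4 - 7*t^-5 + 7*t^-6 - 7*t^-7 + 5*t^-8 - 3*t^-9 + t^-10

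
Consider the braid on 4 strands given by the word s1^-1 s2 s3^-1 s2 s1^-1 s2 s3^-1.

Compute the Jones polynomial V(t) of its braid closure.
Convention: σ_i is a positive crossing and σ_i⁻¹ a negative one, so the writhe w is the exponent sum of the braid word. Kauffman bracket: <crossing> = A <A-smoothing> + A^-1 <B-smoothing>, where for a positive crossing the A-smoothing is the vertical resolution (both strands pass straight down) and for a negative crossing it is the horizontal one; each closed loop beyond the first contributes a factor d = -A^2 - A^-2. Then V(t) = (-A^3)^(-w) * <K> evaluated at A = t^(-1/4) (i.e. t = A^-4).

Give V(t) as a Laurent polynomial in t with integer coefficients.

Braid: s1^-1 s2 s3^-1 s2 s1^-1 s2 s3^-1 on 4 strands, 7 crossings.
Writhe w = (#positive) - (#negative) = 3 - 4 = -1.
Computing the Kauffman bracket via state sum. There are 2^7 = 128 states.
For each crossing: s=0 is the vertical smoothing, s=1 horizontal. Crossing k contributes A^(sign_k * (1 - 2*s_k)); loop factor d = -A^2 - A^-2.
Tabulate the states by total A-exponent and number of loops L (A-exp: L × count):
  A^7: L=4 ×1
  A^5: L=3 ×7
  A^3: L=2 ×19, L=4 ×2
  A^1: L=1 ×21, L=3 ×14
  A^-1: L=2 ×32, L=4 ×3
  A^-3: L=3 ×21
  A^-5: L=4 ×7
  A^-7: L=5 ×1
Each group contributes A^e * Σ count * d^(L-1):
Powers of d = -A^2 - A^-2: d^2 = A^4 + 2 + A^-4; d^3 = -A^6 - 3*A^2 - 3*A^-2 - A^-6; d^4 = A^8 + 4*A^4 + 6 + 4*A^-4 + A^-8.
  A^7 * (d^3) = -A^13 - 3*A^9 - 3*A^5 - A
  A^5 * (7*d^2) = 7*A^9 + 14*A^5 + 7*A
  A^3 * (19*d + 2*d^3) = -2*A^9 - 25*A^5 - 25*A - 2*A^-3
  A^1 * (21 + 14*d^2) = 14*A^5 + 49*A + 14*A^-3
  A^-1 * (32*d + 3*d^3) = -3*A^5 - 41*A - 41*A^-3 - 3*A^-7
  A^-3 * (21*d^2) = 21*A + 42*A^-3 + 21*A^-7
  A^-5 * (7*d^3) = -7*A - 21*A^-3 - 21*A^-7 - 7*A^-11
  A^-7 * (d^4) = A + 4*A^-3 + 6*A^-7 + 4*A^-11 + A^-15
Summing the groups: <K> = -A^13 + 2*A^9 - 3*A^5 + 4*A - 4*A^-3 + 3*A^-7 - 3*A^-11 + A^-15
Normalise by the writhe: (-A^3)^(-w) = (-A^3)^(1) = -A^3, so f(A) = -A^3 * <K> = A^16 - 2*A^12 + 3*A^8 - 4*A^4 + 4 - 3*A^-4 + 3*A^-8 - A^-12.
Substitute A = t^(-1/4), i.e. A^e → t^(-e/4): V(t) = -t^3 + 3*t^2 - 3*t + 4 - 4*t^-1 + 3*t^-2 - 2*t^-3 + t^-4

Answer: -t^3 + 3*t^2 - 3*t + 4 - 4*t^-1 + 3*t^-2 - 2*t^-3 + t^-4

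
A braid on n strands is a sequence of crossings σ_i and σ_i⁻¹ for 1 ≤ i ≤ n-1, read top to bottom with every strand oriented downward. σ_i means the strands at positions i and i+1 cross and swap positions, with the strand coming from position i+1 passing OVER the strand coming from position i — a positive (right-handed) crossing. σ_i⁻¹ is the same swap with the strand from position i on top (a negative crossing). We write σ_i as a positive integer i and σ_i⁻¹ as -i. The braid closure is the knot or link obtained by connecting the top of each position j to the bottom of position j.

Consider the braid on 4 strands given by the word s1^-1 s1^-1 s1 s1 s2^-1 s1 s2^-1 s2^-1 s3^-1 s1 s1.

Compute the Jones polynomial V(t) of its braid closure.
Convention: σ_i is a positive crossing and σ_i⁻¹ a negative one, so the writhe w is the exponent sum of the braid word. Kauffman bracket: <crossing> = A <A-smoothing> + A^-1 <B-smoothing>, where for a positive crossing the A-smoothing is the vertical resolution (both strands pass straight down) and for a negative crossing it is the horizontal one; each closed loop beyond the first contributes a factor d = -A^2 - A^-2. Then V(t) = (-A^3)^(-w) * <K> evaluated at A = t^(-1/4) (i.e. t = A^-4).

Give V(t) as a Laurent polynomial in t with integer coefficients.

The presented braid s1^-1 s1^-1 s1 s1 s2^-1 s1 s2^-1 s2^-1 s3^-1 s1 s1 on 4 strands reduces by inverse Markov moves (closure unchanged at each step):
  Deconjugate: the word is γ·β·γ⁻¹ with γ = s1^-1 s1^-1 (prefix) and γ⁻¹ = s1 s1 (suffix); strip both.
  Destabilize: the word has the form β·s3^-1 where s3^-1 occurs only as the final letter (β ∈ B_3); drop it and the last strand → 3 strands.
Reduced to β = s1 s1 s2^-1 s1 s2^-1 s2^-1 on 3 strands, 6 crossings.
Compute on β:
Braid: s1 s1 s2^-1 s1 s2^-1 s2^-1 on 3 strands, 6 crossings.
Writhe w = (#positive) - (#negative) = 3 - 3 = 0.
Computing the Kauffman bracket via state sum. There are 2^6 = 64 states.
Each crossing splits two ways (0=vertical, 1=horizontal). The state's weight is A^(#A-smoothings - #B-smoothings) * d^(loops - 1).
Tabulate the states by total A-exponent and number of loops L (A-exp: L × count):
  A^6: L=4 ×1
  A^4: L=3 ×6
  A^2: L=2 ×14, L=4 ×1
  A^0: L=1 ×13, L=3 ×7
  A^-2: L=2 ×14, L=4 ×1
  A^-4: L=3 ×6
  A^-6: L=4 ×1
Each group contributes A^e * Σ count * d^(L-1):
Powers of d = -A^2 - A^-2: d^2 = A^4 + 2 + A^-4; d^3 = -A^6 - 3*A^2 - 3*A^-2 - A^-6.
  A^6 * (d^3) = -A^12 - 3*A^8 - 3*A^4 - 1
  A^4 * (6*d^2) = 6*A^8 + 12*A^4 + 6
  A^2 * (14*d + d^3) = -A^8 - 17*A^4 - 17 - A^-4
  A^0 * (13 + 7*d^2) = 7*A^4 + 27 + 7*A^-4
  A^-2 * (14*d + d^3) = -A^4 - 17 - 17*A^-4 - A^-8
  A^-4 * (6*d^2) = 6 + 12*A^-4 + 6*A^-8
  A^-6 * (d^3) = -1 - 3*A^-4 - 3*A^-8 - A^-12
Summing the groups: <K> = -A^12 + 2*A^8 - 2*A^4 + 3 - 2*A^-4 + 2*A^-8 - A^-12
Normalise by the writhe: (-A^3)^(-w) = (-A^3)^(0) = 1, so f(A) = 1 * <K> = -A^12 + 2*A^8 - 2*A^4 + 3 - 2*A^-4 + 2*A^-8 - A^-12.
Substitute A = t^(-1/4), i.e. A^e → t^(-e/4): V(t) = -t^3 + 2*t^2 - 2*t + 3 - 2*t^-1 + 2*t^-2 - t^-3

Answer: -t^3 + 2*t^2 - 2*t + 3 - 2*t^-1 + 2*t^-2 - t^-3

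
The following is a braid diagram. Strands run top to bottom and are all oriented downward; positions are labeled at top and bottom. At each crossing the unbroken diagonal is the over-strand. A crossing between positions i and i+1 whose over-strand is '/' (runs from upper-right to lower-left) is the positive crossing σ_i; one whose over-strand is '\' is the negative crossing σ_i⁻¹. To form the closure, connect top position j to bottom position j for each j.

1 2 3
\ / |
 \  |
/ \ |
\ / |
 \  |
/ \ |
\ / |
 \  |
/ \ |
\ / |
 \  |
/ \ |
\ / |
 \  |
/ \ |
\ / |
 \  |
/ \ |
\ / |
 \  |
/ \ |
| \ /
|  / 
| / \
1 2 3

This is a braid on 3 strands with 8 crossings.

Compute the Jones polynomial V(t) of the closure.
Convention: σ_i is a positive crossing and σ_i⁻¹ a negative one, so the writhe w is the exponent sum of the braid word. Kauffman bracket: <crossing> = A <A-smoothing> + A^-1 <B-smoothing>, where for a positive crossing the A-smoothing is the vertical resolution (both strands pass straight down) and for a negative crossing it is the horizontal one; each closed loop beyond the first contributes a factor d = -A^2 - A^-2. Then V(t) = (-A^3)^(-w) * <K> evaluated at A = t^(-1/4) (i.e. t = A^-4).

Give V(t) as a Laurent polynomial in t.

Reading the diagram top to bottom ('/'-over between positions i,i+1 = s_i, '\'-over = s_i^-1): braid word = s1^-1 s1^-1 s1^-1 s1^-1 s1^-1 s1^-1 s1^-1 s2.
The presented braid s1^-1 s1^-1 s1^-1 s1^-1 s1^-1 s1^-1 s1^-1 s2 on 3 strands reduces by inverse Markov moves (closure unchanged at each step):
  Destabilize: the word has the form β·s2 where s2 occurs only as the final letter (β ∈ B_2); drop it and the last strand → 2 strands.
Reduced to β = s1^-1 s1^-1 s1^-1 s1^-1 s1^-1 s1^-1 s1^-1 on 2 strands, 7 crossings.
Compute on β:
Braid: s1^-1 s1^-1 s1^-1 s1^-1 s1^-1 s1^-1 s1^-1 on 2 strands, 7 crossings.
Writhe w = (#positive) - (#negative) = 0 - 7 = -7.
Enumerate smoothing states for the bracket polynomial. There are 2^7 = 128 states.
For each crossing: s=0 is the vertical smoothing, s=1 horizontal. Crossing k contributes A^(sign_k * (1 - 2*s_k)); loop factor d = -A^2 - A^-2.
Tabulate the states by total A-exponent and number of loops L (A-exp: L × count):
  A^7: L=7 ×1
  A^5: L=6 ×7
  A^3: L=5 ×21
  A^1: L=4 ×35
  A^-1: L=3 ×35
  A^-3: L=2 ×21
  A^-5: L=1 ×7
  A^-7: L=2 ×1
Each group contributes A^e * Σ count * d^(L-1):
Powers of d = -A^2 - A^-2: d^2 = A^4 + 2 + A^-4; d^3 = -A^6 - 3*A^2 - 3*A^-2 - A^-6; d^4 = A^8 + 4*A^4 + 6 + 4*A^-4 + A^-8; d^5 = -A^10 - 5*A^6 - 10*A^2 - 10*A^-2 - 5*A^-6 - A^-10; d^6 = A^12 + 6*A^8 + 15*A^4 + 20 + 15*A^-4 + 6*A^-8 + A^-12.
  A^7 * (d^6) = A^19 + 6*A^15 + 15*A^11 + 20*A^7 + 15*A^3 + 6*A^-1 + A^-5
  A^5 * (7*d^5) = -7*A^15 - 35*A^11 - 70*A^7 - 70*A^3 - 35*A^-1 - 7*A^-5
  A^3 * (21*d^4) = 21*A^11 + 84*A^7 + 126*A^3 + 84*A^-1 + 21*A^-5
  A^1 * (35*d^3) = -35*A^7 - 105*A^3 - 105*A^-1 - 35*A^-5
  A^-1 * (35*d^2) = 35*A^3 + 70*A^-1 + 35*A^-5
  A^-3 * (21*d) = -21*A^-1 - 21*A^-5
  A^-5 * (7) = 7*A^-5
  A^-7 * (d) = -A^-5 - A^-9
Summing the groups: <K> = A^19 - A^15 + A^11 - A^7 + A^3 - A^-1 - A^-9
Normalise by the writhe: (-A^3)^(-w) = (-A^3)^(7) = -A^21, so f(A) = -A^21 * <K> = -A^40 + A^36 - A^32 + A^28 - A^24 + A^20 + A^12.
Substitute A = t^(-1/4), i.e. A^e → t^(-e/4): V(t) = t^-3 + t^-5 - t^-6 + t^-7 - t^-8 + t^-9 - t^-10

Answer: t^-3 + t^-5 - t^-6 + t^-7 - t^-8 + t^-9 - t^-10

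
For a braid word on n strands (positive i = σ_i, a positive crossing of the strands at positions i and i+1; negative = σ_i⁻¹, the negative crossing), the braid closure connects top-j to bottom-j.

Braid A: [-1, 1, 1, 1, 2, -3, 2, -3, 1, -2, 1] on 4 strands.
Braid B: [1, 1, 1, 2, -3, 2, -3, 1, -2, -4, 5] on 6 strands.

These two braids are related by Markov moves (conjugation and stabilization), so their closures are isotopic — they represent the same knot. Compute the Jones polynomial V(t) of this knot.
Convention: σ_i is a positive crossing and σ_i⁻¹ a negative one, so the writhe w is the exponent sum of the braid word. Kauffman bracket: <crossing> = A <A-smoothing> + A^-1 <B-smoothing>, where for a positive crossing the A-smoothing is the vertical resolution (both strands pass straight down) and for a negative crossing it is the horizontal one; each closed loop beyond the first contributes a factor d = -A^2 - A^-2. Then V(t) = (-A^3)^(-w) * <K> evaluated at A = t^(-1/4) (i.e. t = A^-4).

Markov-equivalent braids have isotopic closures, hence identical knot invariants. Strip the Markov moves from each word to reach a common short braid β, then compute V(t) once on β.
Braid A: s1^-1 s1 s1 s1 s2 s3^-1 s2 s3^-1 s1 s2^-1 s1 on 4 strands reduces by inverse Markov moves (closure unchanged at each step):
  Deconjugate: the word is γ·β·γ⁻¹ with γ = s1^-1 (prefix) and γ⁻¹ = s1 (suffix); strip both.
Reduced to β = s1 s1 s1 s2 s3^-1 s2 s3^-1 s1 s2^-1 on 4 strands, 9 crossings.
Braid B: s1 s1 s1 s2 s3^-1 s2 s3^-1 s1 s2^-1 s4^-1 s5 on 6 strands reduces by inverse Markov moves (closure unchanged at each step):
  Destabilize: the word has the form β·s5 where s5 occurs only as the final letter (β ∈ B_5); drop it and the last strand → 5 strands.
  Destabilize: the word has the form β·s4^-1 where s4^-1 occurs only as the final letter (β ∈ B_4); drop it and the last strand → 4 strands.
Reduced to β = s1 s1 s1 s2 s3^-1 s2 s3^-1 s1 s2^-1 on 4 strands, 9 crossings.
Both give the same β = s1 s1 s1 s2 s3^-1 s2 s3^-1 s1 s2^-1 on 4 strands, so one state sum suffices:
Braid: s1 s1 s1 s2 s3^-1 s2 s3^-1 s1 s2^-1 on 4 strands, 9 crossings.
Writhe w = (#positive) - (#negative) = 6 - 3 = 3.
Enumerate smoothing states for the bracket polynomial. There are 2^9 = 512 states.
Each crossing splits two ways (0=vertical, 1=horizontal). The state's weight is A^(#A-smoothings - #B-smoothings) * d^(loops - 1).
Tabulate the states by total A-exponent and number of loops L (A-exp: L × count):
  A^9: L=3 ×1
  A^7: L=2 ×7, L=4 ×2
  A^5: L=1 ×12, L=3 ×24
  A^3: L=2 ×66, L=4 ×18
  A^1: L=1 ×35, L=3 ×84, L=5 ×7
  A^-1: L=2 ×73, L=4 ×52, L=6 ×1
  A^-3: L=3 ×68, L=5 ×16
  A^-5: L=4 ×34, L=6 ×2
  A^-7: L=5 ×9
  A^-9: L=6 ×1
Each group contributes A^e * Σ count * d^(L-1):
Powers of d = -A^2 - A^-2: d^2 = A^4 + 2 + A^-4; d^3 = -A^6 - 3*A^2 - 3*A^-2 - A^-6; d^4 = A^8 + 4*A^4 + 6 + 4*A^-4 + A^-8; d^5 = -A^10 - 5*A^6 - 10*A^2 - 10*A^-2 - 5*A^-6 - A^-10.
  A^9 * (d^2) = A^13 + 2*A^9 + A^5
  A^7 * (7*d + 2*d^3) = -2*A^13 - 13*A^9 - 13*A^5 - 2*A
  A^5 * (12 + 24*d^2) = 24*A^9 + 60*A^5 + 24*A
  A^3 * (66*d + 18*d^3) = -18*A^9 - 120*A^5 - 120*A - 18*A^-3
  A^1 * (35 + 84*d^2 + 7*d^4) = 7*A^9 + 112*A^5 + 245*A + 112*A^-3 + 7*A^-7
  A^-1 * (73*d + 52*d^3 + d^5) = -A^9 - 57*A^5 - 239*A - 239*A^-3 - 57*A^-7 - A^-11
  A^-3 * (68*d^2 + 16*d^4) = 16*A^5 + 132*A + 232*A^-3 + 132*A^-7 + 16*A^-11
  A^-5 * (34*d^3 + 2*d^5) = -2*A^5 - 44*A - 122*A^-3 - 122*A^-7 - 44*A^-11 - 2*A^-15
  A^-7 * (9*d^4) = 9*A + 36*A^-3 + 54*A^-7 + 36*A^-11 + 9*A^-15
  A^-9 * (d^5) = -A - 5*A^-3 - 10*A^-7 - 10*A^-11 - 5*A^-15 - A^-19
Summing the groups: <K> = -A^13 + A^9 - 3*A^5 + 4*A - 4*A^-3 + 4*A^-7 - 3*A^-11 + 2*A^-15 - A^-19
Normalise by the writhe: (-A^3)^(-w) = (-A^3)^(-3) = -A^-9, so f(A) = -A^-9 * <K> = A^4 - 1 + 3*A^-4 - 4*A^-8 + 4*A^-12 - 4*A^-16 + 3*A^-20 - 2*A^-24 + A^-28.
Substitute A = t^(-1/4), i.e. A^e → t^(-e/4): V(t) = t^7 - 2*t^6 + 3*t^5 - 4*t^4 + 4*t^3 - 4*t^2 + 3*t - 1 + t^-1

Answer: t^7 - 2*t^6 + 3*t^5 - 4*t^4 + 4*t^3 - 4*t^2 + 3*t - 1 + t^-1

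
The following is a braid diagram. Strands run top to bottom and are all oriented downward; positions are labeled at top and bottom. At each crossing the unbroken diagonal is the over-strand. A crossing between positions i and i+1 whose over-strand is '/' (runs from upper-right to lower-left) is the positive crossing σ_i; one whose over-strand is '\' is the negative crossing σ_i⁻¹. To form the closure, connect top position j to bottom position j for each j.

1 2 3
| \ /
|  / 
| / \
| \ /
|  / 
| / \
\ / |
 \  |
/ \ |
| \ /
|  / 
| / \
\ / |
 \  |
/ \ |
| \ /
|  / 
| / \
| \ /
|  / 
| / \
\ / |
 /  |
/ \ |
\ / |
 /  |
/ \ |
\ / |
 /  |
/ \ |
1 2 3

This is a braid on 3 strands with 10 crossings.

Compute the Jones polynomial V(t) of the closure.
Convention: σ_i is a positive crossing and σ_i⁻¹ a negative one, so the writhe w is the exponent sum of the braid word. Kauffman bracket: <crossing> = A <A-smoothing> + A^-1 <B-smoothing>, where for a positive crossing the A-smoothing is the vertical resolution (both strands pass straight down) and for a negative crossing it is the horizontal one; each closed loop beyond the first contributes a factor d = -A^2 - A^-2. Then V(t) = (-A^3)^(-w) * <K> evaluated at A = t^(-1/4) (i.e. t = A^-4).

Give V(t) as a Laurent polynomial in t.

Reading the diagram top to bottom ('/'-over between positions i,i+1 = s_i, '\'-over = s_i^-1): braid word = s2 s2 s1^-1 s2 s1^-1 s2 s2 s1 s1 s1.
Braid: s2 s2 s1^-1 s2 s1^-1 s2 s2 s1 s1 s1 on 3 strands, 10 crossings.
Writhe w = (#positive) - (#negative) = 8 - 2 = 6.
Computing the Kauffman bracket via state sum. There are 2^10 = 1024 states.
Each crossing splits two ways (0=vertical, 1=horizontal). The state's weight is A^(#A-smoothings - #B-smoothings) * d^(loops - 1).
Tabulate the states by total A-exponent and number of loops L (A-exp: L × count):
  A^10: L=3 ×1
  A^8: L=2 ×7, L=4 ×3
  A^6: L=1 ×14, L=3 ×28, L=5 ×3
  A^4: L=2 ×88, L=4 ×31, L=6 ×1
  A^2: L=1 ×63, L=3 ×133, L=5 ×14
  A^0: L=2 ×159, L=4 ×91, L=6 ×2
  A^-2: L=3 ×180, L=5 ×30
  A^-4: L=4 ×116, L=6 ×4
  A^-6: L=5 ×45
  A^-8: L=6 ×10
  A^-10: L=7 ×1
Each group contributes A^e * Σ count * d^(L-1):
Powers of d = -A^2 - A^-2: d^2 = A^4 + 2 + A^-4; d^3 = -A^6 - 3*A^2 - 3*A^-2 - A^-6; d^4 = A^8 + 4*A^4 + 6 + 4*A^-4 + A^-8; d^5 = -A^10 - 5*A^6 - 10*A^2 - 10*A^-2 - 5*A^-6 - A^-10; d^6 = A^12 + 6*A^8 + 15*A^4 + 20 + 15*A^-4 + 6*A^-8 + A^-12.
  A^10 * (d^2) = A^14 + 2*A^10 + A^6
  A^8 * (7*d + 3*d^3) = -3*A^14 - 16*A^10 - 16*A^6 - 3*A^2
  A^6 * (14 + 28*d^2 + 3*d^4) = 3*A^14 + 40*A^10 + 88*A^6 + 40*A^2 + 3*A^-2
  A^4 * (88*d + 31*d^3 + d^5) = -A^14 - 36*A^10 - 191*A^6 - 191*A^2 - 36*A^-2 - A^-6
  A^2 * (63 + 133*d^2 + 14*d^4) = 14*A^10 + 189*A^6 + 413*A^2 + 189*A^-2 + 14*A^-6
  A^0 * (159*d + 91*d^3 + 2*d^5) = -2*A^10 - 101*A^6 - 452*A^2 - 452*A^-2 - 101*A^-6 - 2*A^-10
  A^-2 * (180*d^2 + 30*d^4) = 30*A^6 + 300*A^2 + 540*A^-2 + 300*A^-6 + 30*A^-10
  A^-4 * (116*d^3 + 4*d^5) = -4*A^6 - 136*A^2 - 388*A^-2 - 388*A^-6 - 136*A^-10 - 4*A^-14
  A^-6 * (45*d^4) = 45*A^2 + 180*A^-2 + 270*A^-6 + 180*A^-10 + 45*A^-14
  A^-8 * (10*d^5) = -10*A^2 - 50*A^-2 - 100*A^-6 - 100*A^-10 - 50*A^-14 - 10*A^-18
  A^-10 * (d^6) = A^2 + 6*A^-2 + 15*A^-6 + 20*A^-10 + 15*A^-14 + 6*A^-18 + A^-22
Summing the groups: <K> = 2*A^10 - 4*A^6 + 7*A^2 - 8*A^-2 + 9*A^-6 - 8*A^-10 + 6*A^-14 - 4*A^-18 + A^-22
Normalise by the writhe: (-A^3)^(-w) = (-A^3)^(-6) = A^-18, so f(A) = A^-18 * <K> = 2*A^-8 - 4*A^-12 + 7*A^-16 - 8*A^-20 + 9*A^-24 - 8*A^-28 + 6*A^-32 - 4*A^-36 + A^-40.
Substitute A = t^(-1/4), i.e. A^e → t^(-e/4): V(t) = t^10 - 4*t^9 + 6*t^8 - 8*t^7 + 9*t^6 - 8*t^5 + 7*t^4 - 4*t^3 + 2*t^2

Answer: t^10 - 4*t^9 + 6*t^8 - 8*t^7 + 9*t^6 - 8*t^5 + 7*t^4 - 4*t^3 + 2*t^2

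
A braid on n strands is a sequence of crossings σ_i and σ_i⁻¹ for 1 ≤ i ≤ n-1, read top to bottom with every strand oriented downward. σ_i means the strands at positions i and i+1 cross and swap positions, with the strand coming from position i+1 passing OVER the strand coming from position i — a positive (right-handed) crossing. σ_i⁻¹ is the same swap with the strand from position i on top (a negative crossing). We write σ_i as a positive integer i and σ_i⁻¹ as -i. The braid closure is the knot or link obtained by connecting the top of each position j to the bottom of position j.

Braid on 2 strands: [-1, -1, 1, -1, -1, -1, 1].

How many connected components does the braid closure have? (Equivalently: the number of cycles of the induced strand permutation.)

Track the strand permutation on 2 strands, starting from identity.
  step 1: s1^-1 swaps positions 1,2 -> [2 1]
  step 2: s1^-1 swaps positions 1,2 -> [1 2]
  step 3: s1 swaps positions 1,2 -> [2 1]
  step 4: s1^-1 swaps positions 1,2 -> [1 2]
  step 5: s1^-1 swaps positions 1,2 -> [2 1]
  step 6: s1^-1 swaps positions 1,2 -> [1 2]
  step 7: s1 swaps positions 1,2 -> [2 1]
Final permutation (position -> original strand): [2 1]
Closure components = cycle count of this permutation = 1.

Answer: 1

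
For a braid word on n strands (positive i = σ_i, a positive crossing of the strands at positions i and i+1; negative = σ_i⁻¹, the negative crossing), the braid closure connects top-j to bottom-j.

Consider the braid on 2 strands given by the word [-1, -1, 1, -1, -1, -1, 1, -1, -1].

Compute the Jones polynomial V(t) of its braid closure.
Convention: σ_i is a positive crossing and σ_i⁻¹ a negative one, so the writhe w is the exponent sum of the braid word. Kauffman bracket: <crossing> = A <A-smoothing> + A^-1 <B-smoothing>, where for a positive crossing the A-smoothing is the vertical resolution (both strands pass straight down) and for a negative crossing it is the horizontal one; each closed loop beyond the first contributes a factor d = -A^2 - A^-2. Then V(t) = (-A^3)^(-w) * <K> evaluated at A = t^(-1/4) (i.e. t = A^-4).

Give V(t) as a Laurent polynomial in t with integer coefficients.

First cancel adjacent σ_i σ_i⁻¹ pairs (Reidemeister II — same braid, same closure): s1^-1 s1^-1 s1 s1^-1 s1^-1 s1^-1 s1 s1^-1 s1^-1 → s1^-1 s1^-1 s1^-1 s1^-1 s1^-1.
Braid: s1^-1 s1^-1 s1^-1 s1^-1 s1^-1 on 2 strands, 5 crossings.
Writhe w = (#positive) - (#negative) = 0 - 5 = -5.
Enumerate smoothing states for the bracket polynomial. There are 2^5 = 32 states.
Each crossing splits two ways (0=vertical, 1=horizontal). The state's weight is A^(#A-smoothings - #B-smoothings) * d^(loops - 1).
  state 00000: A-exp=-5, loops=2, term = A^-5 * d^1
  state 00001: A-exp=-3, loops=1, term = A^-3 * d^0
  state 00010: A-exp=-3, loops=1, term = A^-3 * d^0
  state 00011: A-exp=-1, loops=2, term = A^-1 * d^1
  state 00100: A-exp=-3, loops=1, term = A^-3 * d^0
  state 00101: A-exp=-1, loops=2, term = A^-1 * d^1
  state 00110: A-exp=-1, loops=2, term = A^-1 * d^1
  state 00111: A-exp=+1, loops=3, term = A^1 * d^2
  state 01000: A-exp=-3, loops=1, term = A^-3 * d^0
  state 01001: A-exp=-1, loops=2, term = A^-1 * d^1
  state 01010: A-exp=-1, loops=2, term = A^-1 * d^1
  state 01011: A-exp=+1, loops=3, term = A^1 * d^2
  state 01100: A-exp=-1, loops=2, term = A^-1 * d^1
  state 01101: A-exp=+1, loops=3, term = A^1 * d^2
  state 01110: A-exp=+1, loops=3, term = A^1 * d^2
  state 01111: A-exp=+3, loops=4, term = A^3 * d^3
  state 10000: A-exp=-3, loops=1, term = A^-3 * d^0
  state 10001: A-exp=-1, loops=2, term = A^-1 * d^1
  state 10010: A-exp=-1, loops=2, term = A^-1 * d^1
  state 10011: A-exp=+1, loops=3, term = A^1 * d^2
  state 10100: A-exp=-1, loops=2, term = A^-1 * d^1
  state 10101: A-exp=+1, loops=3, term = A^1 * d^2
  state 10110: A-exp=+1, loops=3, term = A^1 * d^2
  state 10111: A-exp=+3, loops=4, term = A^3 * d^3
  state 11000: A-exp=-1, loops=2, term = A^-1 * d^1
  state 11001: A-exp=+1, loops=3, term = A^1 * d^2
  state 11010: A-exp=+1, loops=3, term = A^1 * d^2
  state 11011: A-exp=+3, loops=4, term = A^3 * d^3
  state 11100: A-exp=+1, loops=3, term = A^1 * d^2
  state 11101: A-exp=+3, loops=4, term = A^3 * d^3
  state 11110: A-exp=+3, loops=4, term = A^3 * d^3
  state 11111: A-exp=+5, loops=5, term = A^5 * d^4
Collect the terms by A-exponent (count of states per loop number):
Powers of d = -A^2 - A^-2: d^2 = A^4 + 2 + A^-4; d^3 = -A^6 - 3*A^2 - 3*A^-2 - A^-6; d^4 = A^8 + 4*A^4 + 6 + 4*A^-4 + A^-8.
  A^5 * (d^4) = A^13 + 4*A^9 + 6*A^5 + 4*A + A^-3
  A^3 * (5*d^3) = -5*A^9 - 15*A^5 - 15*A - 5*A^-3
  A^1 * (10*d^2) = 10*A^5 + 20*A + 10*A^-3
  A^-1 * (10*d) = -10*A - 10*A^-3
  A^-3 * (5) = 5*A^-3
  A^-5 * (d) = -A^-3 - A^-7
Summing the groups: <K> = A^13 - A^9 + A^5 - A - A^-7
Normalise by the writhe: (-A^3)^(-w) = (-A^3)^(5) = -A^15, so f(A) = -A^15 * <K> = -A^28 + A^24 - A^20 + A^16 + A^8.
Substitute A = t^(-1/4), i.e. A^e → t^(-e/4): V(t) = t^-2 + t^-4 - t^-5 + t^-6 - t^-7

Answer: t^-2 + t^-4 - t^-5 + t^-6 - t^-7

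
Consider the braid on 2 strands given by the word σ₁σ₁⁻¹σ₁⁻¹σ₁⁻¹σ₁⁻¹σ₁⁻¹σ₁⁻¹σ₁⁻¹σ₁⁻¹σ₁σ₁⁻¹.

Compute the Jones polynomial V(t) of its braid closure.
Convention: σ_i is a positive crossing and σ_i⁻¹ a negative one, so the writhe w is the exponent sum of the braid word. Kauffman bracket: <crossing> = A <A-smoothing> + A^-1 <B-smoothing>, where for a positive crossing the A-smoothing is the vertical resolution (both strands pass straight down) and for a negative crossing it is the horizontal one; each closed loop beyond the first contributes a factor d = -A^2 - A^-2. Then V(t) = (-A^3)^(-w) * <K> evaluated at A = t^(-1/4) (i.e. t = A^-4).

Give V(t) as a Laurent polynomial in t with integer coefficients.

t^-3 + t^-5 - t^-6 + t^-7 - t^-8 + t^-9 - t^-10

Derivation:
The presented braid s1 s1^-1 s1^-1 s1^-1 s1^-1 s1^-1 s1^-1 s1^-1 s1^-1 s1 s1^-1 on 2 strands reduces by inverse Markov moves (closure unchanged at each step):
  Deconjugate: the word is γ·β·γ⁻¹ with γ = s1 (prefix) and γ⁻¹ = s1^-1 (suffix); strip both.
  Deconjugate: the word is γ·β·γ⁻¹ with γ = s1^-1 (prefix) and γ⁻¹ = s1 (suffix); strip both.
Reduced to β = s1^-1 s1^-1 s1^-1 s1^-1 s1^-1 s1^-1 s1^-1 on 2 strands, 7 crossings.
Compute on β:
Braid: s1^-1 s1^-1 s1^-1 s1^-1 s1^-1 s1^-1 s1^-1 on 2 strands, 7 crossings.
Writhe w = (#positive) - (#negative) = 0 - 7 = -7.
State-sum expansion of <K>. There are 2^7 = 128 states.
For each crossing: s=0 is the vertical smoothing, s=1 horizontal. Crossing k contributes A^(sign_k * (1 - 2*s_k)); loop factor d = -A^2 - A^-2.
Tabulate the states by total A-exponent and number of loops L (A-exp: L × count):
  A^7: L=7 ×1
  A^5: L=6 ×7
  A^3: L=5 ×21
  A^1: L=4 ×35
  A^-1: L=3 ×35
  A^-3: L=2 ×21
  A^-5: L=1 ×7
  A^-7: L=2 ×1
Each group contributes A^e * Σ count * d^(L-1):
Powers of d = -A^2 - A^-2: d^2 = A^4 + 2 + A^-4; d^3 = -A^6 - 3*A^2 - 3*A^-2 - A^-6; d^4 = A^8 + 4*A^4 + 6 + 4*A^-4 + A^-8; d^5 = -A^10 - 5*A^6 - 10*A^2 - 10*A^-2 - 5*A^-6 - A^-10; d^6 = A^12 + 6*A^8 + 15*A^4 + 20 + 15*A^-4 + 6*A^-8 + A^-12.
  A^7 * (d^6) = A^19 + 6*A^15 + 15*A^11 + 20*A^7 + 15*A^3 + 6*A^-1 + A^-5
  A^5 * (7*d^5) = -7*A^15 - 35*A^11 - 70*A^7 - 70*A^3 - 35*A^-1 - 7*A^-5
  A^3 * (21*d^4) = 21*A^11 + 84*A^7 + 126*A^3 + 84*A^-1 + 21*A^-5
  A^1 * (35*d^3) = -35*A^7 - 105*A^3 - 105*A^-1 - 35*A^-5
  A^-1 * (35*d^2) = 35*A^3 + 70*A^-1 + 35*A^-5
  A^-3 * (21*d) = -21*A^-1 - 21*A^-5
  A^-5 * (7) = 7*A^-5
  A^-7 * (d) = -A^-5 - A^-9
Summing the groups: <K> = A^19 - A^15 + A^11 - A^7 + A^3 - A^-1 - A^-9
Normalise by the writhe: (-A^3)^(-w) = (-A^3)^(7) = -A^21, so f(A) = -A^21 * <K> = -A^40 + A^36 - A^32 + A^28 - A^24 + A^20 + A^12.
Substitute A = t^(-1/4), i.e. A^e → t^(-e/4): V(t) = t^-3 + t^-5 - t^-6 + t^-7 - t^-8 + t^-9 - t^-10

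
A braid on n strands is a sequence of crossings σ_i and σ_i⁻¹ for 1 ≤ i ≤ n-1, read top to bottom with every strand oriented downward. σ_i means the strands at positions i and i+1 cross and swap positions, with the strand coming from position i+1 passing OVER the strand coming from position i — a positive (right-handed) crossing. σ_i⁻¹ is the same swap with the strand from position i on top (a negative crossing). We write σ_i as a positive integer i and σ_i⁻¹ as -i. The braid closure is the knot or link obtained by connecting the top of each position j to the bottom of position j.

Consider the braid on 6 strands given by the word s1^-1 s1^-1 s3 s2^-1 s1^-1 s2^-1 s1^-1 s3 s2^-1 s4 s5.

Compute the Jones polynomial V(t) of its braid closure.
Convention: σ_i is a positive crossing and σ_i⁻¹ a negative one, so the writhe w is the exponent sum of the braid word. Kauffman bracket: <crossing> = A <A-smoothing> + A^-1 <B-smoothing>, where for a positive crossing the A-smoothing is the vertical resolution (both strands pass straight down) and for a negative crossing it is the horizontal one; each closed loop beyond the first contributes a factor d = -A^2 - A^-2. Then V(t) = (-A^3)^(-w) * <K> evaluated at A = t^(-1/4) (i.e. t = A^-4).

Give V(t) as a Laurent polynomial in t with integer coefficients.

1 - t^-1 + 2*t^-2 - 2*t^-3 + 2*t^-4 - 2*t^-5 + 2*t^-6 - t^-7

Derivation:
The presented braid s1^-1 s1^-1 s3 s2^-1 s1^-1 s2^-1 s1^-1 s3 s2^-1 s4 s5 on 6 strands reduces by inverse Markov moves (closure unchanged at each step):
  Destabilize: the word has the form β·s5 where s5 occurs only as the final letter (β ∈ B_5); drop it and the last strand → 5 strands.
  Destabilize: the word has the form β·s4 where s4 occurs only as the final letter (β ∈ B_4); drop it and the last strand → 4 strands.
Reduced to β = s1^-1 s1^-1 s3 s2^-1 s1^-1 s2^-1 s1^-1 s3 s2^-1 on 4 strands, 9 crossings.
Compute on β:
Braid: s1^-1 s1^-1 s3 s2^-1 s1^-1 s2^-1 s1^-1 s3 s2^-1 on 4 strands, 9 crossings.
Writhe w = (#positive) - (#negative) = 2 - 7 = -5.
State-sum expansion of <K>. There are 2^9 = 512 states.
Smooth each crossing (0=||, 1=⌣⌢); contribution A^(Σ sign_k(1-2s_k)) * d^(L-1).
Tabulate the states by total A-exponent and number of loops L (A-exp: L × count):
  A^9: L=3 ×1
  A^7: L=2 ×4, L=4 ×5
  A^5: L=1 ×4, L=3 ×26, L=5 ×6
  A^3: L=2 ×43, L=4 ×40, L=6 ×1
  A^1: L=1 ×23, L=3 ×92, L=5 ×11
  A^-1: L=2 ×91, L=4 ×34, L=6 ×1
  A^-3: L=1 ×32, L=3 ×48, L=5 ×4
  A^-5: L=2 ×28, L=4 ×8
  A^-7: L=3 ×9
  A^-9: L=4 ×1
Each group contributes A^e * Σ count * d^(L-1):
Powers of d = -A^2 - A^-2: d^2 = A^4 + 2 + A^-4; d^3 = -A^6 - 3*A^2 - 3*A^-2 - A^-6; d^4 = A^8 + 4*A^4 + 6 + 4*A^-4 + A^-8; d^5 = -A^10 - 5*A^6 - 10*A^2 - 10*A^-2 - 5*A^-6 - A^-10.
  A^9 * (d^2) = A^13 + 2*A^9 + A^5
  A^7 * (4*d + 5*d^3) = -5*A^13 - 19*A^9 - 19*A^5 - 5*A
  A^5 * (4 + 26*d^2 + 6*d^4) = 6*A^13 + 50*A^9 + 92*A^5 + 50*A + 6*A^-3
  A^3 * (43*d + 40*d^3 + d^5) = -A^13 - 45*A^9 - 173*A^5 - 173*A - 45*A^-3 - A^-7
  A^1 * (23 + 92*d^2 + 11*d^4) = 11*A^9 + 136*A^5 + 273*A + 136*A^-3 + 11*A^-7
  A^-1 * (91*d + 34*d^3 + d^5) = -A^9 - 39*A^5 - 203*A - 203*A^-3 - 39*A^-7 - A^-11
  A^-3 * (32 + 48*d^2 + 4*d^4) = 4*A^5 + 64*A + 152*A^-3 + 64*A^-7 + 4*A^-11
  A^-5 * (28*d + 8*d^3) = -8*A - 52*A^-3 - 52*A^-7 - 8*A^-11
  A^-7 * (9*d^2) = 9*A^-3 + 18*A^-7 + 9*A^-11
  A^-9 * (d^3) = -A^-3 - 3*A^-7 - 3*A^-11 - A^-15
Summing the groups: <K> = A^13 - 2*A^9 + 2*A^5 - 2*A + 2*A^-3 - 2*A^-7 + A^-11 - A^-15
Normalise by the writhe: (-A^3)^(-w) = (-A^3)^(5) = -A^15, so f(A) = -A^15 * <K> = -A^28 + 2*A^24 - 2*A^20 + 2*A^16 - 2*A^12 + 2*A^8 - A^4 + 1.
Substitute A = t^(-1/4), i.e. A^e → t^(-e/4): V(t) = 1 - t^-1 + 2*t^-2 - 2*t^-3 + 2*t^-4 - 2*t^-5 + 2*t^-6 - t^-7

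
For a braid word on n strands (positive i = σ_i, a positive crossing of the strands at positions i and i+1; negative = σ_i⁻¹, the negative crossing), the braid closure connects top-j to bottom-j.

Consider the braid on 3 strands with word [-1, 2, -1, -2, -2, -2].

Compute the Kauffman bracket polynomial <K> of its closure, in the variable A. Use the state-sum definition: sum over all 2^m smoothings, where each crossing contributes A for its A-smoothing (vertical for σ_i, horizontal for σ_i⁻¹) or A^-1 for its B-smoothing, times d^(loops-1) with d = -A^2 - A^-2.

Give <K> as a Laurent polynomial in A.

Braid: s1^-1 s2 s1^-1 s2^-1 s2^-1 s2^-1 on 3 strands, 6 crossings.
Writhe w = (#positive) - (#negative) = 1 - 5 = -4.
Enumerate smoothing states for the bracket polynomial. There are 2^6 = 64 states.
For each crossing: s=0 is the vertical smoothing, s=1 horizontal. Crossing k contributes A^(sign_k * (1 - 2*s_k)); loop factor d = -A^2 - A^-2.
Tabulate the states by total A-exponent and number of loops L (A-exp: L × count):
  A^6: L=4 ×1
  A^4: L=3 ×6
  A^2: L=2 ×12, L=4 ×3
  A^0: L=1 ×9, L=3 ×10, L=5 ×1
  A^-2: L=2 ×12, L=4 ×3
  A^-4: L=1 ×2, L=3 ×4
  A^-6: L=2 ×1
Each group contributes A^e * Σ count * d^(L-1):
Powers of d = -A^2 - A^-2: d^2 = A^4 + 2 + A^-4; d^3 = -A^6 - 3*A^2 - 3*A^-2 - A^-6; d^4 = A^8 + 4*A^4 + 6 + 4*A^-4 + A^-8.
  A^6 * (d^3) = -A^12 - 3*A^8 - 3*A^4 - 1
  A^4 * (6*d^2) = 6*A^8 + 12*A^4 + 6
  A^2 * (12*d + 3*d^3) = -3*A^8 - 21*A^4 - 21 - 3*A^-4
  A^0 * (9 + 10*d^2 + d^4) = A^8 + 14*A^4 + 35 + 14*A^-4 + A^-8
  A^-2 * (12*d + 3*d^3) = -3*A^4 - 21 - 21*A^-4 - 3*A^-8
  A^-4 * (2 + 4*d^2) = 4 + 10*A^-4 + 4*A^-8
  A^-6 * (d) = -A^-4 - A^-8
Summing the groups: <K> = -A^12 + A^8 - A^4 + 2 - A^-4 + A^-8

Answer: -A^12 + A^8 - A^4 + 2 - A^-4 + A^-8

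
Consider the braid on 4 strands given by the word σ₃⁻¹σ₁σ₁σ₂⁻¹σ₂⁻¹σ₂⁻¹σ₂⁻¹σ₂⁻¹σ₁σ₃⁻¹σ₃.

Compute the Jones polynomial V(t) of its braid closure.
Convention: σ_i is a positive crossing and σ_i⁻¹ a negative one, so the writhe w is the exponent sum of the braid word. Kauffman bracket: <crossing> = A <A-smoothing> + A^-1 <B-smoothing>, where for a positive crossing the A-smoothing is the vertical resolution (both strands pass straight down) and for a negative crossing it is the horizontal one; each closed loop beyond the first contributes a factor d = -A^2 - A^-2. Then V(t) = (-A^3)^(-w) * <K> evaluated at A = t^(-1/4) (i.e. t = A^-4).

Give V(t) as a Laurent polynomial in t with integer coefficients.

-t^2 + t - 1 + 3*t^-1 - 2*t^-2 + 3*t^-3 - 2*t^-4 + t^-5 - t^-6

Derivation:
The presented braid s3^-1 s1 s1 s2^-1 s2^-1 s2^-1 s2^-1 s2^-1 s1 s3^-1 s3 on 4 strands reduces by inverse Markov moves (closure unchanged at each step):
  Deconjugate: the word is γ·β·γ⁻¹ with γ = s3^-1 (prefix) and γ⁻¹ = s3 (suffix); strip both.
  Destabilize: the word has the form β·s3^-1 where s3^-1 occurs only as the final letter (β ∈ B_3); drop it and the last strand → 3 strands.
Reduced to β = s1 s1 s2^-1 s2^-1 s2^-1 s2^-1 s2^-1 s1 on 3 strands, 8 crossings.
Compute on β:
Braid: s1 s1 s2^-1 s2^-1 s2^-1 s2^-1 s2^-1 s1 on 3 strands, 8 crossings.
Writhe w = (#positive) - (#negative) = 3 - 5 = -2.
Enumerate smoothing states for the bracket polynomial. There are 2^8 = 256 states.
For each crossing: s=0 is the vertical smoothing, s=1 horizontal. Crossing k contributes A^(sign_k * (1 - 2*s_k)); loop factor d = -A^2 - A^-2.
Tabulate the states by total A-exponent and number of loops L (A-exp: L × count):
  A^8: L=6 ×1
  A^6: L=5 ×8
  A^4: L=4 ×25, L=6 ×3
  A^2: L=3 ×40, L=5 ×15, L=7 ×1
  A^0: L=2 ×35, L=4 ×30, L=6 ×5
  A^-2: L=1 ×15, L=3 ×31, L=5 ×10
  A^-4: L=2 ×18, L=4 ×10
  A^-6: L=3 ×8
  A^-8: L=4 ×1
Each group contributes A^e * Σ count * d^(L-1):
Powers of d = -A^2 - A^-2: d^2 = A^4 + 2 + A^-4; d^3 = -A^6 - 3*A^2 - 3*A^-2 - A^-6; d^4 = A^8 + 4*A^4 + 6 + 4*A^-4 + A^-8; d^5 = -A^10 - 5*A^6 - 10*A^2 - 10*A^-2 - 5*A^-6 - A^-10; d^6 = A^12 + 6*A^8 + 15*A^4 + 20 + 15*A^-4 + 6*A^-8 + A^-12.
  A^8 * (d^5) = -A^18 - 5*A^14 - 10*A^10 - 10*A^6 - 5*A^2 - A^-2
  A^6 * (8*d^4) = 8*A^14 + 32*A^10 + 48*A^6 + 32*A^2 + 8*A^-2
  A^4 * (25*d^3 + 3*d^5) = -3*A^14 - 40*A^10 - 105*A^6 - 105*A^2 - 40*A^-2 - 3*A^-6
  A^2 * (40*d^2 + 15*d^4 + d^6) = A^14 + 21*A^10 + 115*A^6 + 190*A^2 + 115*A^-2 + 21*A^-6 + A^-10
  A^0 * (35*d + 30*d^3 + 5*d^5) = -5*A^10 - 55*A^6 - 175*A^2 - 175*A^-2 - 55*A^-6 - 5*A^-10
  A^-2 * (15 + 31*d^2 + 10*d^4) = 10*A^6 + 71*A^2 + 137*A^-2 + 71*A^-6 + 10*A^-10
  A^-4 * (18*d + 10*d^3) = -10*A^2 - 48*A^-2 - 48*A^-6 - 10*A^-10
  A^-6 * (8*d^2) = 8*A^-2 + 16*A^-6 + 8*A^-10
  A^-8 * (d^3) = -A^-2 - 3*A^-6 - 3*A^-10 - A^-14
Summing the groups: <K> = -A^18 + A^14 - 2*A^10 + 3*A^6 - 2*A^2 + 3*A^-2 - A^-6 + A^-10 - A^-14
Normalise by the writhe: (-A^3)^(-w) = (-A^3)^(2) = A^6, so f(A) = A^6 * <K> = -A^24 + A^20 - 2*A^16 + 3*A^12 - 2*A^8 + 3*A^4 - 1 + A^-4 - A^-8.
Substitute A = t^(-1/4), i.e. A^e → t^(-e/4): V(t) = -t^2 + t - 1 + 3*t^-1 - 2*t^-2 + 3*t^-3 - 2*t^-4 + t^-5 - t^-6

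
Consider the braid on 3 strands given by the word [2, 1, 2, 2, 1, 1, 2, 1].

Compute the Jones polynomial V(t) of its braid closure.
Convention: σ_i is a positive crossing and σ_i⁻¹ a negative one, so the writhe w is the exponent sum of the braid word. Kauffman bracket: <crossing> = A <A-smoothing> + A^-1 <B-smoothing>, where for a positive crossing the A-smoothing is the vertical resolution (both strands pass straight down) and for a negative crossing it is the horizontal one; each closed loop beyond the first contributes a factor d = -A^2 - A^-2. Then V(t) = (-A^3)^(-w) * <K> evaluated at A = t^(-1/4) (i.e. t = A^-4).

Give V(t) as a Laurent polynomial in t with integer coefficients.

-t^8 + t^5 + t^3

Derivation:
Braid: s2 s1 s2 s2 s1 s1 s2 s1 on 3 strands, 8 crossings.
Writhe w = (#positive) - (#negative) = 8 - 0 = 8.
Computing the Kauffman bracket via state sum. There are 2^8 = 256 states.
Smooth each crossing (0=||, 1=⌣⌢); contribution A^(Σ sign_k(1-2s_k)) * d^(L-1).
Tabulate the states by total A-exponent and number of loops L (A-exp: L × count):
  A^8: L=3 ×1
  A^6: L=2 ×8
  A^4: L=1 ×16, L=3 ×12
  A^2: L=2 ×48, L=4 ×8
  A^0: L=1 ×17, L=3 ×51, L=5 ×2
  A^-2: L=2 ×34, L=4 ×22
  A^-4: L=1 ×4, L=3 ×21, L=5 ×3
  A^-6: L=2 ×4, L=4 ×4
  A^-8: L=3 ×1
Each group contributes A^e * Σ count * d^(L-1):
Powers of d = -A^2 - A^-2: d^2 = A^4 + 2 + A^-4; d^3 = -A^6 - 3*A^2 - 3*A^-2 - A^-6; d^4 = A^8 + 4*A^4 + 6 + 4*A^-4 + A^-8.
  A^8 * (d^2) = A^12 + 2*A^8 + A^4
  A^6 * (8*d) = -8*A^8 - 8*A^4
  A^4 * (16 + 12*d^2) = 12*A^8 + 40*A^4 + 12
  A^2 * (48*d + 8*d^3) = -8*A^8 - 72*A^4 - 72 - 8*A^-4
  A^0 * (17 + 51*d^2 + 2*d^4) = 2*A^8 + 59*A^4 + 131 + 59*A^-4 + 2*A^-8
  A^-2 * (34*d + 22*d^3) = -22*A^4 - 100 - 100*A^-4 - 22*A^-8
  A^-4 * (4 + 21*d^2 + 3*d^4) = 3*A^4 + 33 + 64*A^-4 + 33*A^-8 + 3*A^-12
  A^-6 * (4*d + 4*d^3) = -4 - 16*A^-4 - 16*A^-8 - 4*A^-12
  A^-8 * (d^2) = A^-4 + 2*A^-8 + A^-12
Summing the groups: <K> = A^12 + A^4 - A^-8
Normalise by the writhe: (-A^3)^(-w) = (-A^3)^(-8) = A^-24, so f(A) = A^-24 * <K> = A^-12 + A^-20 - A^-32.
Substitute A = t^(-1/4), i.e. A^e → t^(-e/4): V(t) = -t^8 + t^5 + t^3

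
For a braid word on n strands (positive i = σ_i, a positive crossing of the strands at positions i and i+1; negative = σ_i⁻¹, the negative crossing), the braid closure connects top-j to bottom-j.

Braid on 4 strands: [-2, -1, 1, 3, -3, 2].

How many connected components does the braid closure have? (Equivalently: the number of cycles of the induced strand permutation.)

Track the strand permutation on 4 strands, starting from identity.
  step 1: s2^-1 swaps positions 2,3 -> [1 3 2 4]
  step 2: s1^-1 swaps positions 1,2 -> [3 1 2 4]
  step 3: s1 swaps positions 1,2 -> [1 3 2 4]
  step 4: s3 swaps positions 3,4 -> [1 3 4 2]
  step 5: s3^-1 swaps positions 3,4 -> [1 3 2 4]
  step 6: s2 swaps positions 2,3 -> [1 2 3 4]
Final permutation (position -> original strand): [1 2 3 4]
Closure components = cycle count of this permutation = 4.

Answer: 4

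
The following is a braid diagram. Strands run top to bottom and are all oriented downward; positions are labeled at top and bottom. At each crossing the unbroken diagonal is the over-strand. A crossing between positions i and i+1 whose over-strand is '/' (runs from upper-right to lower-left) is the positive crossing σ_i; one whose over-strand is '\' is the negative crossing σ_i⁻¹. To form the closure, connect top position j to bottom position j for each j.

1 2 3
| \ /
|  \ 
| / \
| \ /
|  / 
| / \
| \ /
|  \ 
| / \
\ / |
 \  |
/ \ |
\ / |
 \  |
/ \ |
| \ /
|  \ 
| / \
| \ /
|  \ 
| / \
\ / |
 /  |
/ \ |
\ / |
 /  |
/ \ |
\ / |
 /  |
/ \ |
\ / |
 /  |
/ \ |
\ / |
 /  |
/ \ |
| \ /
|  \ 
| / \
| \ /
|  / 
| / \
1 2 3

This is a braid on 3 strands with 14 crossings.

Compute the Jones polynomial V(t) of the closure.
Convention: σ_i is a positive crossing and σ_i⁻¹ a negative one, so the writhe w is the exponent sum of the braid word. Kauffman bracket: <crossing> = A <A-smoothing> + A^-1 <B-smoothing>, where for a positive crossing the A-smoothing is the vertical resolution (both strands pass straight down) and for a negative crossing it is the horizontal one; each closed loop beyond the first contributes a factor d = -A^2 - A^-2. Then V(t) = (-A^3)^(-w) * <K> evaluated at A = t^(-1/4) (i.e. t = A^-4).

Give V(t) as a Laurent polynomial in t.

-t^4 + t^3 - t^2 + 2*t - 1 + 2*t^-1 - t^-2 + t^-3 - t^-4

Derivation:
Reading the diagram top to bottom ('/'-over between positions i,i+1 = s_i, '\'-over = s_i^-1): braid word = s2^-1 s2 s2^-1 s1^-1 s1^-1 s2^-1 s2^-1 s1 s1 s1 s1 s1 s2^-1 s2.
The presented braid s2^-1 s2 s2^-1 s1^-1 s1^-1 s2^-1 s2^-1 s1 s1 s1 s1 s1 s2^-1 s2 on 3 strands reduces by inverse Markov moves (closure unchanged at each step):
  Deconjugate: the word is γ·β·γ⁻¹ with γ = s2^-1 s2 (prefix) and γ⁻¹ = s2^-1 s2 (suffix); strip both.
Reduced to β = s2^-1 s1^-1 s1^-1 s2^-1 s2^-1 s1 s1 s1 s1 s1 on 3 strands, 10 crossings.
Compute on β:
Braid: s2^-1 s1^-1 s1^-1 s2^-1 s2^-1 s1 s1 s1 s1 s1 on 3 strands, 10 crossings.
Writhe w = (#positive) - (#negative) = 5 - 5 = 0.
State-sum expansion of <K>. There are 2^10 = 1024 states.
For each crossing: s=0 is the vertical smoothing, s=1 horizontal. Crossing k contributes A^(sign_k * (1 - 2*s_k)); loop factor d = -A^2 - A^-2.
Tabulate the states by total A-exponent and number of loops L (A-exp: L × count):
  A^10: L=4 ×1
  A^8: L=3 ×10
  A^6: L=2 ×29, L=4 ×16
  A^4: L=1 ×26, L=3 ×74, L=5 ×20
  A^2: L=2 ×90, L=4 ×105, L=6 ×15
  A^0: L=1 ×15, L=3 ×141, L=5 ×90, L=7 ×6
  A^-2: L=2 ×35, L=4 ×130, L=6 ×44, L=8 ×1
  A^-4: L=3 ×40, L=5 ×69, L=7 ×11
  A^-6: L=4 ×25, L=6 ×19, L=8 ×1
  A^-8: L=5 ×8, L=7 ×2
  A^-10: L=6 ×1
Each group contributes A^e * Σ count * d^(L-1):
Powers of d = -A^2 - A^-2: d^2 = A^4 + 2 + A^-4; d^3 = -A^6 - 3*A^2 - 3*A^-2 - A^-6; d^4 = A^8 + 4*A^4 + 6 + 4*A^-4 + A^-8; d^5 = -A^10 - 5*A^6 - 10*A^2 - 10*A^-2 - 5*A^-6 - A^-10; d^6 = A^12 + 6*A^8 + 15*A^4 + 20 + 15*A^-4 + 6*A^-8 + A^-12; d^7 = -A^14 - 7*A^10 - 21*A^6 - 35*A^2 - 35*A^-2 - 21*A^-6 - 7*A^-10 - A^-14.
  A^10 * (d^3) = -A^16 - 3*A^12 - 3*A^8 - A^4
  A^8 * (10*d^2) = 10*A^12 + 20*A^8 + 10*A^4
  A^6 * (29*d + 16*d^3) = -16*A^12 - 77*A^8 - 77*A^4 - 16
  A^4 * (26 + 74*d^2 + 20*d^4) = 20*A^12 + 154*A^8 + 294*A^4 + 154 + 20*A^-4
  A^2 * (90*d + 105*d^3 + 15*d^5) = -15*A^12 - 180*A^8 - 555*A^4 - 555 - 180*A^-4 - 15*A^-8
  A^0 * (15 + 141*d^2 + 90*d^4 + 6*d^6) = 6*A^12 + 126*A^8 + 591*A^4 + 957 + 591*A^-4 + 126*A^-8 + 6*A^-12
  A^-2 * (35*d + 130*d^3 + 44*d^5 + d^7) = -A^12 - 51*A^8 - 371*A^4 - 900 - 900*A^-4 - 371*A^-8 - 51*A^-12 - A^-16
  A^-4 * (40*d^2 + 69*d^4 + 11*d^6) = 11*A^8 + 135*A^4 + 481 + 714*A^-4 + 481*A^-8 + 135*A^-12 + 11*A^-16
  A^-6 * (25*d^3 + 19*d^5 + d^7) = -A^8 - 26*A^4 - 141 - 300*A^-4 - 300*A^-8 - 141*A^-12 - 26*A^-16 - A^-20
  A^-8 * (8*d^4 + 2*d^6) = 2*A^4 + 20 + 62*A^-4 + 88*A^-8 + 62*A^-12 + 20*A^-16 + 2*A^-20
  A^-10 * (d^5) = -1 - 5*A^-4 - 10*A^-8 - 10*A^-12 - 5*A^-16 - A^-20
Summing the groups: <K> = -A^16 + A^12 - A^8 + 2*A^4 - 1 + 2*A^-4 - A^-8 + A^-12 - A^-16
Normalise by the writhe: (-A^3)^(-w) = (-A^3)^(0) = 1, so f(A) = 1 * <K> = -A^16 + A^12 - A^8 + 2*A^4 - 1 + 2*A^-4 - A^-8 + A^-12 - A^-16.
Substitute A = t^(-1/4), i.e. A^e → t^(-e/4): V(t) = -t^4 + t^3 - t^2 + 2*t - 1 + 2*t^-1 - t^-2 + t^-3 - t^-4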